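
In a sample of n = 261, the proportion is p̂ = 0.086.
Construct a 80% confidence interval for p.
(0.064, 0.108)

Proportion CI:
SE = √(p̂(1-p̂)/n) = √(0.086 · 0.914 / 261) = 0.01735

z* = 1.282
Margin = z* · SE = 1.282 · 0.01735 = 0.0222

CI: 0.086 ± 0.0222 = (0.064, 0.108)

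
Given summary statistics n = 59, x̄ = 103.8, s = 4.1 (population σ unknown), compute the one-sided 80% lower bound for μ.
μ ≥ 103.35

Lower bound (one-sided):
t* = 0.848 (one-sided for 80%)
Lower bound = x̄ - t* · s/√n = 103.8 - 0.848 · 4.1/√59 = 103.35

We are 80% confident that μ ≥ 103.35.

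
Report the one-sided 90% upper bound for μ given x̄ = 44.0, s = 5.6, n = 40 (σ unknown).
μ ≤ 45.15

Upper bound (one-sided):
t* = 1.304 (one-sided for 90%)
Upper bound = x̄ + t* · s/√n = 44.0 + 1.304 · 5.6/√40 = 45.15

We are 90% confident that μ ≤ 45.15.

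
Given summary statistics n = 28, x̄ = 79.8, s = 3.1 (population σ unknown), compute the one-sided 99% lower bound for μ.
μ ≥ 78.35

Lower bound (one-sided):
t* = 2.473 (one-sided for 99%)
Lower bound = x̄ - t* · s/√n = 79.8 - 2.473 · 3.1/√28 = 78.35

We are 99% confident that μ ≥ 78.35.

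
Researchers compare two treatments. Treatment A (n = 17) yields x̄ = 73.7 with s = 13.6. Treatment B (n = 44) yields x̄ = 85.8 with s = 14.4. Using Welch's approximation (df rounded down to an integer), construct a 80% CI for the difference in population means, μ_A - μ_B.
(-17.27, -6.93)

Difference: x̄₁ - x̄₂ = -12.10
SE = √(s₁²/n₁ + s₂²/n₂) = √(13.6²/17 + 14.4²/44) = 3.9488
df = 30.72 → 30 (Welch–Satterthwaite, rounded down)
t* = 1.310

CI: -12.10 ± 1.310 · 3.9488 = -12.10 ± 5.17 = (-17.27, -6.93)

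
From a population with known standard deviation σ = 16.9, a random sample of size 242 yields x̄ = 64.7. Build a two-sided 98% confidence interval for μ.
(62.17, 67.23)

z-interval (σ known):
z* = 2.326 for 98% confidence

Margin of error = z* · σ/√n = 2.326 · 16.9/√242 = 2.53

CI: (64.7 - 2.53, 64.7 + 2.53) = (62.17, 67.23)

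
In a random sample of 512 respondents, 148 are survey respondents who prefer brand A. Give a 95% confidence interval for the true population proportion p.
(0.250, 0.328)

Proportion CI:
p̂ = 148/512 = 0.28906
SE = √(p̂(1-p̂)/n) = √(0.28906 · 0.71094 / 512) = 0.02003

z* = 1.960
Margin = z* · SE = 1.960 · 0.02003 = 0.0393

CI: 0.28906 ± 0.0393 = (0.250, 0.328)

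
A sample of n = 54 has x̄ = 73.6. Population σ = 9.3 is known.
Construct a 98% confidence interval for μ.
(70.66, 76.54)

z-interval (σ known):
z* = 2.326 for 98% confidence

Margin of error = z* · σ/√n = 2.326 · 9.3/√54 = 2.94

CI: (73.6 - 2.94, 73.6 + 2.94) = (70.66, 76.54)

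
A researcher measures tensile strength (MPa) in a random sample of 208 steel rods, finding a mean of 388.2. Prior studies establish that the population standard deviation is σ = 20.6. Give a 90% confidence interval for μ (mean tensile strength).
(385.85, 390.55)

z-interval (σ known):
z* = 1.645 for 90% confidence

Margin of error = z* · σ/√n = 1.645 · 20.6/√208 = 2.35

CI: (388.2 - 2.35, 388.2 + 2.35) = (385.85, 390.55)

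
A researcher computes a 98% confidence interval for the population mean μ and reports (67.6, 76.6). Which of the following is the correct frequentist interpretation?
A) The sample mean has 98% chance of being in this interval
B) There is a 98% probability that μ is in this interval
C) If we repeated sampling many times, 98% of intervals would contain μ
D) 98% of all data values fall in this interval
C

A) Wrong — x̄ is observed and sits in the interval by construction.
B) Wrong — μ is fixed; the randomness lives in the interval, not in μ.
C) Correct — this is the frequentist long-run coverage interpretation.
D) Wrong — a CI is about the parameter μ, not individual data values.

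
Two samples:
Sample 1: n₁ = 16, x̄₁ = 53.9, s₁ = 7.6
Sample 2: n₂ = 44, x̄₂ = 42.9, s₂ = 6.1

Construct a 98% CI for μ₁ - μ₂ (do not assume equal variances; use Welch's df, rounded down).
(5.71, 16.29)

Difference: x̄₁ - x̄₂ = 11.00
SE = √(s₁²/n₁ + s₂²/n₂) = √(7.6²/16 + 6.1²/44) = 2.1108
df = 22.42 → 22 (Welch–Satterthwaite, rounded down)
t* = 2.508

CI: 11.00 ± 2.508 · 2.1108 = 11.00 ± 5.29 = (5.71, 16.29)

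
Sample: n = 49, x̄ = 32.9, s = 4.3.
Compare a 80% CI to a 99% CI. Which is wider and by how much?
99% CI is wider by 1.70

df = 48
80% CI: t* = 1.299, (32.10, 33.70), width = 2 · t* · s/√n = 1.60
99% CI: t* = 2.682, (31.25, 34.55), width = 2 · t* · s/√n = 3.30

The 99% CI is wider by 3.30 - 1.60 = 1.70.
Higher confidence requires a wider interval.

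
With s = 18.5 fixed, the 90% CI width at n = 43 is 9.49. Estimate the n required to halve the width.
n ≈ 172

CI width ∝ 1/√n
To reduce width by factor 2, need √n to grow by 2 → need 2² = 4 times as many samples.

Current: n = 43, width = 9.49
New: n = 172, width ≈ 4.67

Width reduced by factor of 9.49/4.67 = 2.03.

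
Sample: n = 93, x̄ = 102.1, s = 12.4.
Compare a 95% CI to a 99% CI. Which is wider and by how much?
99% CI is wider by 1.65

df = 92
95% CI: t* = 1.986, (99.55, 104.65), width = 2 · t* · s/√n = 5.11
99% CI: t* = 2.630, (98.72, 105.48), width = 2 · t* · s/√n = 6.76

The 99% CI is wider by 6.76 - 5.11 = 1.65.
Higher confidence requires a wider interval.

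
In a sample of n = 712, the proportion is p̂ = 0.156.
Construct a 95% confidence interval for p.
(0.129, 0.183)

Proportion CI:
SE = √(p̂(1-p̂)/n) = √(0.156 · 0.844 / 712) = 0.01360

z* = 1.960
Margin = z* · SE = 1.960 · 0.01360 = 0.0267

CI: 0.156 ± 0.0267 = (0.129, 0.183)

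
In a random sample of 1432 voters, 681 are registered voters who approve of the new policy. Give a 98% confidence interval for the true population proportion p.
(0.445, 0.506)

Proportion CI:
p̂ = 681/1432 = 0.47556
SE = √(p̂(1-p̂)/n) = √(0.47556 · 0.52444 / 1432) = 0.01320

z* = 2.326
Margin = z* · SE = 2.326 · 0.01320 = 0.0307

CI: 0.47556 ± 0.0307 = (0.445, 0.506)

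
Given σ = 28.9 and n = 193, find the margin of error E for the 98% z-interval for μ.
Margin of error = 4.84

Margin of error = z* · σ/√n
= 2.326 · 28.9/√193
= 2.326 · 28.9/13.8924
= 4.84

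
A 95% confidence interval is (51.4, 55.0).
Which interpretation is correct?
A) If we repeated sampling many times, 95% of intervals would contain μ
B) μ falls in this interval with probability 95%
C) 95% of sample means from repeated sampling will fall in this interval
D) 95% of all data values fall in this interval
A

A) Correct — this is the frequentist long-run coverage interpretation.
B) Wrong — μ is fixed; the randomness lives in the interval, not in μ.
C) Wrong — coverage applies to intervals containing μ, not to future x̄ values.
D) Wrong — a CI is about the parameter μ, not individual data values.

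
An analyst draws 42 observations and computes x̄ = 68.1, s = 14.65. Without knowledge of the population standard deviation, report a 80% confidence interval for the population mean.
(65.15, 71.05)

t-interval (σ unknown):
df = n - 1 = 41
t* = 1.303 for 80% confidence

Margin of error = t* · s/√n = 1.303 · 14.65/√42 = 2.95

CI: (65.15, 71.05)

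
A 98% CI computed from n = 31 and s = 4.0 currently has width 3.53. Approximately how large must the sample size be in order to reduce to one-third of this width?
n ≈ 279

CI width ∝ 1/√n
To reduce width by factor 3, need √n to grow by 3 → need 3² = 9 times as many samples.

Current: n = 31, width = 3.53
New: n = 279, width ≈ 1.12

Width reduced by factor of 3.53/1.12 = 3.15.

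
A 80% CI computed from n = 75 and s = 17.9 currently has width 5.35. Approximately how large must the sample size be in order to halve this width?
n ≈ 300

CI width ∝ 1/√n
To reduce width by factor 2, need √n to grow by 2 → need 2² = 4 times as many samples.

Current: n = 75, width = 5.35
New: n = 300, width ≈ 2.65

Width reduced by factor of 5.35/2.65 = 2.02.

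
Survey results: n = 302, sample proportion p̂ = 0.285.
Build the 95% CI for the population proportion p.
(0.234, 0.336)

Proportion CI:
SE = √(p̂(1-p̂)/n) = √(0.285 · 0.715 / 302) = 0.02598

z* = 1.960
Margin = z* · SE = 1.960 · 0.02598 = 0.0509

CI: 0.285 ± 0.0509 = (0.234, 0.336)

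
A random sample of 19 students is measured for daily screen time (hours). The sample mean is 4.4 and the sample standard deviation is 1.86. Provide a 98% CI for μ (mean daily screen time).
(3.31, 5.49)

t-interval (σ unknown):
df = n - 1 = 18
t* = 2.552 for 98% confidence

Margin of error = t* · s/√n = 2.552 · 1.86/√19 = 1.09

CI: (3.31, 5.49)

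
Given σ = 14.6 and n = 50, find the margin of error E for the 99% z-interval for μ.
Margin of error = 5.32

Margin of error = z* · σ/√n
= 2.576 · 14.6/√50
= 2.576 · 14.6/7.0711
= 5.32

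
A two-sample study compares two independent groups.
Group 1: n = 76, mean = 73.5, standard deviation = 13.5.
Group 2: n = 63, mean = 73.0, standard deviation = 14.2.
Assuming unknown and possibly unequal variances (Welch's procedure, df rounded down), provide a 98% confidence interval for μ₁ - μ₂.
(-5.07, 6.07)

Difference: x̄₁ - x̄₂ = 0.50
SE = √(s₁²/n₁ + s₂²/n₂) = √(13.5²/76 + 14.2²/63) = 2.3661
df = 129.58 → 129 (Welch–Satterthwaite, rounded down)
t* = 2.356

CI: 0.50 ± 2.356 · 2.3661 = 0.50 ± 5.57 = (-5.07, 6.07)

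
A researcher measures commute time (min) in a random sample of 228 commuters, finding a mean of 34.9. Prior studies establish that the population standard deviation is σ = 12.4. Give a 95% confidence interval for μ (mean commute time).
(33.29, 36.51)

z-interval (σ known):
z* = 1.960 for 95% confidence

Margin of error = z* · σ/√n = 1.960 · 12.4/√228 = 1.61

CI: (34.9 - 1.61, 34.9 + 1.61) = (33.29, 36.51)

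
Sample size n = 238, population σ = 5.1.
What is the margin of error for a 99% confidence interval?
Margin of error = 0.85

Margin of error = z* · σ/√n
= 2.576 · 5.1/√238
= 2.576 · 5.1/15.4272
= 0.85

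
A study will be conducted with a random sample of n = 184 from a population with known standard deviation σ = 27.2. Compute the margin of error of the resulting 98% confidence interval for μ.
Margin of error = 4.66

Margin of error = z* · σ/√n
= 2.326 · 27.2/√184
= 2.326 · 27.2/13.5647
= 4.66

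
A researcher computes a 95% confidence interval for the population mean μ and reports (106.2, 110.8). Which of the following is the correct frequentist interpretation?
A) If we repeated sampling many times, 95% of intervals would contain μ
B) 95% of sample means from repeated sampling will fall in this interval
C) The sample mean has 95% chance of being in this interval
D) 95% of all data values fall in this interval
A

A) Correct — this is the frequentist long-run coverage interpretation.
B) Wrong — coverage applies to intervals containing μ, not to future x̄ values.
C) Wrong — x̄ is observed and sits in the interval by construction.
D) Wrong — a CI is about the parameter μ, not individual data values.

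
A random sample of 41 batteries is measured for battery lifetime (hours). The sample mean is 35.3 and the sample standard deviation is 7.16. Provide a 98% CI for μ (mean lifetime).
(32.59, 38.01)

t-interval (σ unknown):
df = n - 1 = 40
t* = 2.423 for 98% confidence

Margin of error = t* · s/√n = 2.423 · 7.16/√41 = 2.71

CI: (32.59, 38.01)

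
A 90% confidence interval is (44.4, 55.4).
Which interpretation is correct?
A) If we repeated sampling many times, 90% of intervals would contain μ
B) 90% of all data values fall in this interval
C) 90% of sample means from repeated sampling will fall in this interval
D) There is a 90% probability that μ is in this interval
A

A) Correct — this is the frequentist long-run coverage interpretation.
B) Wrong — a CI is about the parameter μ, not individual data values.
C) Wrong — coverage applies to intervals containing μ, not to future x̄ values.
D) Wrong — μ is fixed; the randomness lives in the interval, not in μ.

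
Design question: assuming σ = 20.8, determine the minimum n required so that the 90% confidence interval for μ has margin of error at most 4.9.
n ≥ 49

For margin E ≤ 4.9:
n ≥ (z* · σ / E)²
n ≥ (1.645 · 20.8 / 4.9)²
n ≥ 48.76

Minimum n = 49 (rounding up)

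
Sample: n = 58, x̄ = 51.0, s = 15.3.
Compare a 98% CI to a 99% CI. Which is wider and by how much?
99% CI is wider by 1.09

df = 57
98% CI: t* = 2.394, (46.19, 55.81), width = 2 · t* · s/√n = 9.62
99% CI: t* = 2.665, (45.65, 56.35), width = 2 · t* · s/√n = 10.71

The 99% CI is wider by 10.71 - 9.62 = 1.09.
Higher confidence requires a wider interval.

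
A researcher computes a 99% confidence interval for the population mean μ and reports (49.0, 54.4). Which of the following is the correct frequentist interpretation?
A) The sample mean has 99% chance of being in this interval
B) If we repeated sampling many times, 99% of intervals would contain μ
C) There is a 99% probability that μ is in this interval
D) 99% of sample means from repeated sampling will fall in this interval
B

A) Wrong — x̄ is observed and sits in the interval by construction.
B) Correct — this is the frequentist long-run coverage interpretation.
C) Wrong — μ is fixed; the randomness lives in the interval, not in μ.
D) Wrong — coverage applies to intervals containing μ, not to future x̄ values.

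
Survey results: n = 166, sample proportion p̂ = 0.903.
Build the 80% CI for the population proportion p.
(0.874, 0.932)

Proportion CI:
SE = √(p̂(1-p̂)/n) = √(0.903 · 0.097 / 166) = 0.02297

z* = 1.282
Margin = z* · SE = 1.282 · 0.02297 = 0.0294

CI: 0.903 ± 0.0294 = (0.874, 0.932)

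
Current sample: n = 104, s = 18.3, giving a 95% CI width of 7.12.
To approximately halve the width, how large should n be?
n ≈ 416

CI width ∝ 1/√n
To reduce width by factor 2, need √n to grow by 2 → need 2² = 4 times as many samples.

Current: n = 104, width = 7.12
New: n = 416, width ≈ 3.53

Width reduced by factor of 7.12/3.53 = 2.02.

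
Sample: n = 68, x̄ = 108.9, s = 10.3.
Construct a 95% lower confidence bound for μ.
μ ≥ 106.82

Lower bound (one-sided):
t* = 1.668 (one-sided for 95%)
Lower bound = x̄ - t* · s/√n = 108.9 - 1.668 · 10.3/√68 = 106.82

We are 95% confident that μ ≥ 106.82.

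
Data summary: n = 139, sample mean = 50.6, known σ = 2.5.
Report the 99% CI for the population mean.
(50.05, 51.15)

z-interval (σ known):
z* = 2.576 for 99% confidence

Margin of error = z* · σ/√n = 2.576 · 2.5/√139 = 0.55

CI: (50.6 - 0.55, 50.6 + 0.55) = (50.05, 51.15)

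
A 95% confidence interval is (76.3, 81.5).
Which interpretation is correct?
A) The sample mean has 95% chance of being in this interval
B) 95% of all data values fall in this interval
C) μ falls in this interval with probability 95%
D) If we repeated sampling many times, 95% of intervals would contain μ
D

A) Wrong — x̄ is observed and sits in the interval by construction.
B) Wrong — a CI is about the parameter μ, not individual data values.
C) Wrong — μ is fixed; the randomness lives in the interval, not in μ.
D) Correct — this is the frequentist long-run coverage interpretation.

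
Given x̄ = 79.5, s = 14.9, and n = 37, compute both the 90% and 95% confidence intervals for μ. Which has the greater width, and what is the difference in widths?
95% CI is wider by 1.67

df = 36
90% CI: t* = 1.688, (75.37, 83.63), width = 2 · t* · s/√n = 8.27
95% CI: t* = 2.028, (74.53, 84.47), width = 2 · t* · s/√n = 9.94

The 95% CI is wider by 9.94 - 8.27 = 1.67.
Higher confidence requires a wider interval.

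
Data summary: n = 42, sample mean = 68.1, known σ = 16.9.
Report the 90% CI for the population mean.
(63.81, 72.39)

z-interval (σ known):
z* = 1.645 for 90% confidence

Margin of error = z* · σ/√n = 1.645 · 16.9/√42 = 4.29

CI: (68.1 - 4.29, 68.1 + 4.29) = (63.81, 72.39)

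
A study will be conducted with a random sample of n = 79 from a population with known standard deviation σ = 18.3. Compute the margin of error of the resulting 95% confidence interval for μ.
Margin of error = 4.04

Margin of error = z* · σ/√n
= 1.960 · 18.3/√79
= 1.960 · 18.3/8.8882
= 4.04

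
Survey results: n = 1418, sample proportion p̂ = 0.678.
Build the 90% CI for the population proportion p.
(0.658, 0.698)

Proportion CI:
SE = √(p̂(1-p̂)/n) = √(0.678 · 0.322 / 1418) = 0.01241

z* = 1.645
Margin = z* · SE = 1.645 · 0.01241 = 0.0204

CI: 0.678 ± 0.0204 = (0.658, 0.698)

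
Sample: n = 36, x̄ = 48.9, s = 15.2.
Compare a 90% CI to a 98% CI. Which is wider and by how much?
98% CI is wider by 3.79

df = 35
90% CI: t* = 1.690, (44.62, 53.18), width = 2 · t* · s/√n = 8.56
98% CI: t* = 2.438, (42.72, 55.08), width = 2 · t* · s/√n = 12.35

The 98% CI is wider by 12.35 - 8.56 = 3.79.
Higher confidence requires a wider interval.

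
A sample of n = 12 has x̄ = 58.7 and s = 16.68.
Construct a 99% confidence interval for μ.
(43.74, 73.66)

t-interval (σ unknown):
df = n - 1 = 11
t* = 3.106 for 99% confidence

Margin of error = t* · s/√n = 3.106 · 16.68/√12 = 14.96

CI: (43.74, 73.66)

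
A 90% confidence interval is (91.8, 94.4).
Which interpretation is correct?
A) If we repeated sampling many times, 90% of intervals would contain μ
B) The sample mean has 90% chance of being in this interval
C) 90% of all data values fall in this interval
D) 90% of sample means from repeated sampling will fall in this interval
A

A) Correct — this is the frequentist long-run coverage interpretation.
B) Wrong — x̄ is observed and sits in the interval by construction.
C) Wrong — a CI is about the parameter μ, not individual data values.
D) Wrong — coverage applies to intervals containing μ, not to future x̄ values.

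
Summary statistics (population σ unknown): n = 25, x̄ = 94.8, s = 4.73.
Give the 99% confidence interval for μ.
(92.15, 97.45)

t-interval (σ unknown):
df = n - 1 = 24
t* = 2.797 for 99% confidence

Margin of error = t* · s/√n = 2.797 · 4.73/√25 = 2.65

CI: (92.15, 97.45)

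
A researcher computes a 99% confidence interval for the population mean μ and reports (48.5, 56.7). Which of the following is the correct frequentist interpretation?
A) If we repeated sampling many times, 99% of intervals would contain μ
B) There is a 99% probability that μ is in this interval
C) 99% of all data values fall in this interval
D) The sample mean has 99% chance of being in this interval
A

A) Correct — this is the frequentist long-run coverage interpretation.
B) Wrong — μ is fixed; the randomness lives in the interval, not in μ.
C) Wrong — a CI is about the parameter μ, not individual data values.
D) Wrong — x̄ is observed and sits in the interval by construction.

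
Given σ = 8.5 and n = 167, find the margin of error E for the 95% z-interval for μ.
Margin of error = 1.29

Margin of error = z* · σ/√n
= 1.960 · 8.5/√167
= 1.960 · 8.5/12.9228
= 1.29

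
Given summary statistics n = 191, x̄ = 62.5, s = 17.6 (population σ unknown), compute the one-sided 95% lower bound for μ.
μ ≥ 60.39

Lower bound (one-sided):
t* = 1.653 (one-sided for 95%)
Lower bound = x̄ - t* · s/√n = 62.5 - 1.653 · 17.6/√191 = 60.39

We are 95% confident that μ ≥ 60.39.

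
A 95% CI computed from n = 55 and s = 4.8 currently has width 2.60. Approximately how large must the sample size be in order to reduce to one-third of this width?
n ≈ 495

CI width ∝ 1/√n
To reduce width by factor 3, need √n to grow by 3 → need 3² = 9 times as many samples.

Current: n = 55, width = 2.60
New: n = 495, width ≈ 0.85

Width reduced by factor of 2.60/0.85 = 3.06.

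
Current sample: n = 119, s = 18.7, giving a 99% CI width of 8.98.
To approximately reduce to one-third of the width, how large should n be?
n ≈ 1071

CI width ∝ 1/√n
To reduce width by factor 3, need √n to grow by 3 → need 3² = 9 times as many samples.

Current: n = 119, width = 8.98
New: n = 1071, width ≈ 2.95

Width reduced by factor of 8.98/2.95 = 3.04.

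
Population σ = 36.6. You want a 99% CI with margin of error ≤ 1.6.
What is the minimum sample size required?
n ≥ 3473

For margin E ≤ 1.6:
n ≥ (z* · σ / E)²
n ≥ (2.576 · 36.6 / 1.6)²
n ≥ 3472.27

Minimum n = 3473 (rounding up)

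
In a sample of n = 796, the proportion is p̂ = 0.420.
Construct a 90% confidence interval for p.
(0.391, 0.449)

Proportion CI:
SE = √(p̂(1-p̂)/n) = √(0.420 · 0.580 / 796) = 0.01749

z* = 1.645
Margin = z* · SE = 1.645 · 0.01749 = 0.0288

CI: 0.420 ± 0.0288 = (0.391, 0.449)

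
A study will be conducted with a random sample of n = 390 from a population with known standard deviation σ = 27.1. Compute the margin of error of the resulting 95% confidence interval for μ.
Margin of error = 2.69

Margin of error = z* · σ/√n
= 1.960 · 27.1/√390
= 1.960 · 27.1/19.7484
= 2.69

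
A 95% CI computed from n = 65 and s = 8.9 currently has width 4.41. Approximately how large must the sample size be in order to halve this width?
n ≈ 260

CI width ∝ 1/√n
To reduce width by factor 2, need √n to grow by 2 → need 2² = 4 times as many samples.

Current: n = 65, width = 4.41
New: n = 260, width ≈ 2.17

Width reduced by factor of 4.41/2.17 = 2.03.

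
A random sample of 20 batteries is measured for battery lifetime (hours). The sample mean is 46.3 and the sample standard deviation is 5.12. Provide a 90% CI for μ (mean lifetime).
(44.32, 48.28)

t-interval (σ unknown):
df = n - 1 = 19
t* = 1.729 for 90% confidence

Margin of error = t* · s/√n = 1.729 · 5.12/√20 = 1.98

CI: (44.32, 48.28)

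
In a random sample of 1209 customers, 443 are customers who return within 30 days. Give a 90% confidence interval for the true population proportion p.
(0.344, 0.389)

Proportion CI:
p̂ = 443/1209 = 0.36642
SE = √(p̂(1-p̂)/n) = √(0.36642 · 0.63358 / 1209) = 0.01386

z* = 1.645
Margin = z* · SE = 1.645 · 0.01386 = 0.0228

CI: 0.36642 ± 0.0228 = (0.344, 0.389)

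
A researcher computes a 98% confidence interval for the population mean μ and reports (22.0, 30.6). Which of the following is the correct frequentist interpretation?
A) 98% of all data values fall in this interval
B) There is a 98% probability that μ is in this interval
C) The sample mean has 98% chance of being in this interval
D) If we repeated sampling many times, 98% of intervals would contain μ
D

A) Wrong — a CI is about the parameter μ, not individual data values.
B) Wrong — μ is fixed; the randomness lives in the interval, not in μ.
C) Wrong — x̄ is observed and sits in the interval by construction.
D) Correct — this is the frequentist long-run coverage interpretation.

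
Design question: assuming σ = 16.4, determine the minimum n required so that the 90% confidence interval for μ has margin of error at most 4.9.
n ≥ 31

For margin E ≤ 4.9:
n ≥ (z* · σ / E)²
n ≥ (1.645 · 16.4 / 4.9)²
n ≥ 30.31

Minimum n = 31 (rounding up)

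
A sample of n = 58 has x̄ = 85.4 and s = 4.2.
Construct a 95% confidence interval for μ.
(84.30, 86.50)

t-interval (σ unknown):
df = n - 1 = 57
t* = 2.002 for 95% confidence

Margin of error = t* · s/√n = 2.002 · 4.2/√58 = 1.10

CI: (84.30, 86.50)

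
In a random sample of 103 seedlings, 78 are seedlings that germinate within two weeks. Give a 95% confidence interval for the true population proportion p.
(0.674, 0.840)

Proportion CI:
p̂ = 78/103 = 0.75728
SE = √(p̂(1-p̂)/n) = √(0.75728 · 0.24272 / 103) = 0.04224

z* = 1.960
Margin = z* · SE = 1.960 · 0.04224 = 0.0828

CI: 0.75728 ± 0.0828 = (0.674, 0.840)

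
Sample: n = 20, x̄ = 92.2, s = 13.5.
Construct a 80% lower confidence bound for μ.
μ ≥ 89.60

Lower bound (one-sided):
t* = 0.861 (one-sided for 80%)
Lower bound = x̄ - t* · s/√n = 92.2 - 0.861 · 13.5/√20 = 89.60

We are 80% confident that μ ≥ 89.60.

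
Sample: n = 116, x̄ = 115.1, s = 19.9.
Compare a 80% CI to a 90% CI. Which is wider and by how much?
90% CI is wider by 1.37

df = 115
80% CI: t* = 1.289, (112.72, 117.48), width = 2 · t* · s/√n = 4.76
90% CI: t* = 1.658, (112.04, 118.16), width = 2 · t* · s/√n = 6.13

The 90% CI is wider by 6.13 - 4.76 = 1.37.
Higher confidence requires a wider interval.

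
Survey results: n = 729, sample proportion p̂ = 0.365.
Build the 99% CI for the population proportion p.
(0.319, 0.411)

Proportion CI:
SE = √(p̂(1-p̂)/n) = √(0.365 · 0.635 / 729) = 0.01783

z* = 2.576
Margin = z* · SE = 2.576 · 0.01783 = 0.0459

CI: 0.365 ± 0.0459 = (0.319, 0.411)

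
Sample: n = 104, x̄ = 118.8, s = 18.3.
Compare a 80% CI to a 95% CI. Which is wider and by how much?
95% CI is wider by 2.49

df = 103
80% CI: t* = 1.290, (116.49, 121.11), width = 2 · t* · s/√n = 4.63
95% CI: t* = 1.983, (115.24, 122.36), width = 2 · t* · s/√n = 7.12

The 95% CI is wider by 7.12 - 4.63 = 2.49.
Higher confidence requires a wider interval.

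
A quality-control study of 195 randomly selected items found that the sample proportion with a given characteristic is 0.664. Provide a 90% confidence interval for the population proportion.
(0.608, 0.720)

Proportion CI:
SE = √(p̂(1-p̂)/n) = √(0.664 · 0.336 / 195) = 0.03382

z* = 1.645
Margin = z* · SE = 1.645 · 0.03382 = 0.0556

CI: 0.664 ± 0.0556 = (0.608, 0.720)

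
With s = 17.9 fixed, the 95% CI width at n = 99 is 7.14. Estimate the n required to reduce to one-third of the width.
n ≈ 891

CI width ∝ 1/√n
To reduce width by factor 3, need √n to grow by 3 → need 3² = 9 times as many samples.

Current: n = 99, width = 7.14
New: n = 891, width ≈ 2.35

Width reduced by factor of 7.14/2.35 = 3.04.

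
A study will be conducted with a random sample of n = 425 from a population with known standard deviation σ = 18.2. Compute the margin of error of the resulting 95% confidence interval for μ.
Margin of error = 1.73

Margin of error = z* · σ/√n
= 1.960 · 18.2/√425
= 1.960 · 18.2/20.6155
= 1.73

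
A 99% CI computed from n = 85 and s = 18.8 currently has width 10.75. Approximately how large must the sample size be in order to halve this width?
n ≈ 340

CI width ∝ 1/√n
To reduce width by factor 2, need √n to grow by 2 → need 2² = 4 times as many samples.

Current: n = 85, width = 10.75
New: n = 340, width ≈ 5.28

Width reduced by factor of 10.75/5.28 = 2.04.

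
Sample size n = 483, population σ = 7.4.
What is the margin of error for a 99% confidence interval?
Margin of error = 0.87

Margin of error = z* · σ/√n
= 2.576 · 7.4/√483
= 2.576 · 7.4/21.9773
= 0.87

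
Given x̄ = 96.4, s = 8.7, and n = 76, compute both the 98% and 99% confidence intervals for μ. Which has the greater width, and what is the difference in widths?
99% CI is wider by 0.54

df = 75
98% CI: t* = 2.377, (94.03, 98.77), width = 2 · t* · s/√n = 4.74
99% CI: t* = 2.643, (93.76, 99.04), width = 2 · t* · s/√n = 5.28

The 99% CI is wider by 5.28 - 4.74 = 0.54.
Higher confidence requires a wider interval.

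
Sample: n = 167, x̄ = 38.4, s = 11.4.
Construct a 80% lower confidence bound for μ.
μ ≥ 37.66

Lower bound (one-sided):
t* = 0.844 (one-sided for 80%)
Lower bound = x̄ - t* · s/√n = 38.4 - 0.844 · 11.4/√167 = 37.66

We are 80% confident that μ ≥ 37.66.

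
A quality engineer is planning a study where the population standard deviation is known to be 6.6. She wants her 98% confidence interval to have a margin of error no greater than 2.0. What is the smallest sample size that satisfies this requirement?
n ≥ 59

For margin E ≤ 2.0:
n ≥ (z* · σ / E)²
n ≥ (2.326 · 6.6 / 2.0)²
n ≥ 58.92

Minimum n = 59 (rounding up)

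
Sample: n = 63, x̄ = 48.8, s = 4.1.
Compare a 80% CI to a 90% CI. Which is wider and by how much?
90% CI is wider by 0.39

df = 62
80% CI: t* = 1.295, (48.13, 49.47), width = 2 · t* · s/√n = 1.34
90% CI: t* = 1.670, (47.94, 49.66), width = 2 · t* · s/√n = 1.73

The 90% CI is wider by 1.73 - 1.34 = 0.39.
Higher confidence requires a wider interval.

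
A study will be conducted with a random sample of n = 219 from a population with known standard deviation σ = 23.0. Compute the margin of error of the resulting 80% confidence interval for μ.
Margin of error = 1.99

Margin of error = z* · σ/√n
= 1.282 · 23.0/√219
= 1.282 · 23.0/14.7986
= 1.99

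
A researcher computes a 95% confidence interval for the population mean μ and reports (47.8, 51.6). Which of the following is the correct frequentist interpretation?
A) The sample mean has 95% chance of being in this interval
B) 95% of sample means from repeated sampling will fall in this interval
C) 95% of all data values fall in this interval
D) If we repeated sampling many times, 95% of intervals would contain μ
D

A) Wrong — x̄ is observed and sits in the interval by construction.
B) Wrong — coverage applies to intervals containing μ, not to future x̄ values.
C) Wrong — a CI is about the parameter μ, not individual data values.
D) Correct — this is the frequentist long-run coverage interpretation.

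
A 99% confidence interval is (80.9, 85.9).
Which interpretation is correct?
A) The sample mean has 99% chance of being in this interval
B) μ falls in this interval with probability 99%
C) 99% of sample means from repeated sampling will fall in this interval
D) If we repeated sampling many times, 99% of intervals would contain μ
D

A) Wrong — x̄ is observed and sits in the interval by construction.
B) Wrong — μ is fixed; the randomness lives in the interval, not in μ.
C) Wrong — coverage applies to intervals containing μ, not to future x̄ values.
D) Correct — this is the frequentist long-run coverage interpretation.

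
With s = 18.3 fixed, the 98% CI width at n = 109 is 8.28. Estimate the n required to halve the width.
n ≈ 436

CI width ∝ 1/√n
To reduce width by factor 2, need √n to grow by 2 → need 2² = 4 times as many samples.

Current: n = 109, width = 8.28
New: n = 436, width ≈ 4.09

Width reduced by factor of 8.28/4.09 = 2.02.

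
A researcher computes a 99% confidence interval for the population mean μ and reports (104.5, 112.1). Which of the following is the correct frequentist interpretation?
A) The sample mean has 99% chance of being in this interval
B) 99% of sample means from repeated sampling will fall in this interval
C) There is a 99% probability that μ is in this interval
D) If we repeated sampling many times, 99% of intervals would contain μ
D

A) Wrong — x̄ is observed and sits in the interval by construction.
B) Wrong — coverage applies to intervals containing μ, not to future x̄ values.
C) Wrong — μ is fixed; the randomness lives in the interval, not in μ.
D) Correct — this is the frequentist long-run coverage interpretation.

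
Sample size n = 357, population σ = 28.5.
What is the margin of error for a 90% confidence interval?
Margin of error = 2.48

Margin of error = z* · σ/√n
= 1.645 · 28.5/√357
= 1.645 · 28.5/18.8944
= 2.48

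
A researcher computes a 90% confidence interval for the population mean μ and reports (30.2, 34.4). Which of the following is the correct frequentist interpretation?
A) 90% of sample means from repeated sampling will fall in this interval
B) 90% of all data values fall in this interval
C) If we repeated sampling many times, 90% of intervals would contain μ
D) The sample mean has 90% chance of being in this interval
C

A) Wrong — coverage applies to intervals containing μ, not to future x̄ values.
B) Wrong — a CI is about the parameter μ, not individual data values.
C) Correct — this is the frequentist long-run coverage interpretation.
D) Wrong — x̄ is observed and sits in the interval by construction.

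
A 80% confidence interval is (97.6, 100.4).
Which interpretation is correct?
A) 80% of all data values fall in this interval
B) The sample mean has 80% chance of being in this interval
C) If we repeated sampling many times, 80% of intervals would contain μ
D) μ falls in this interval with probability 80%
C

A) Wrong — a CI is about the parameter μ, not individual data values.
B) Wrong — x̄ is observed and sits in the interval by construction.
C) Correct — this is the frequentist long-run coverage interpretation.
D) Wrong — μ is fixed; the randomness lives in the interval, not in μ.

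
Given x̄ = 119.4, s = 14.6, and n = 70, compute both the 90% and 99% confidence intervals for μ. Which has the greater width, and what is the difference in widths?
99% CI is wider by 3.43

df = 69
90% CI: t* = 1.667, (116.49, 122.31), width = 2 · t* · s/√n = 5.82
99% CI: t* = 2.649, (114.78, 124.02), width = 2 · t* · s/√n = 9.25

The 99% CI is wider by 9.25 - 5.82 = 3.43.
Higher confidence requires a wider interval.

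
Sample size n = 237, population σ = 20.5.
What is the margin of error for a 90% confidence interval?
Margin of error = 2.19

Margin of error = z* · σ/√n
= 1.645 · 20.5/√237
= 1.645 · 20.5/15.3948
= 2.19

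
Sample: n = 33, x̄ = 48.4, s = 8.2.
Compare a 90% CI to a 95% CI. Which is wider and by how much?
95% CI is wider by 0.98

df = 32
90% CI: t* = 1.694, (45.98, 50.82), width = 2 · t* · s/√n = 4.84
95% CI: t* = 2.037, (45.49, 51.31), width = 2 · t* · s/√n = 5.82

The 95% CI is wider by 5.82 - 4.84 = 0.98.
Higher confidence requires a wider interval.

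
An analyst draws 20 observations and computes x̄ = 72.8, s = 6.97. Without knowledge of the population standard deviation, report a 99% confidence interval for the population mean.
(68.34, 77.26)

t-interval (σ unknown):
df = n - 1 = 19
t* = 2.861 for 99% confidence

Margin of error = t* · s/√n = 2.861 · 6.97/√20 = 4.46

CI: (68.34, 77.26)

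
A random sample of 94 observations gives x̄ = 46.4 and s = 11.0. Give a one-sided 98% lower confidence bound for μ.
μ ≥ 44.04

Lower bound (one-sided):
t* = 2.083 (one-sided for 98%)
Lower bound = x̄ - t* · s/√n = 46.4 - 2.083 · 11.0/√94 = 44.04

We are 98% confident that μ ≥ 44.04.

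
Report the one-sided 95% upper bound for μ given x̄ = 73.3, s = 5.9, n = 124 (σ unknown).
μ ≤ 74.18

Upper bound (one-sided):
t* = 1.657 (one-sided for 95%)
Upper bound = x̄ + t* · s/√n = 73.3 + 1.657 · 5.9/√124 = 74.18

We are 95% confident that μ ≤ 74.18.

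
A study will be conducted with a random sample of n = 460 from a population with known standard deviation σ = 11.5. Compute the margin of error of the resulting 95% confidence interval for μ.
Margin of error = 1.05

Margin of error = z* · σ/√n
= 1.960 · 11.5/√460
= 1.960 · 11.5/21.4476
= 1.05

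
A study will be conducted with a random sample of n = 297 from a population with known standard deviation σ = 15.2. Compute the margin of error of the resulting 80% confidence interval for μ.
Margin of error = 1.13

Margin of error = z* · σ/√n
= 1.282 · 15.2/√297
= 1.282 · 15.2/17.2337
= 1.13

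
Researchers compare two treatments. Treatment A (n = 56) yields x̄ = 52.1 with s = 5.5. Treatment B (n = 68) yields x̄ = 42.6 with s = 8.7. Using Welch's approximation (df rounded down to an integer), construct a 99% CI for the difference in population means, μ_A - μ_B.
(6.13, 12.87)

Difference: x̄₁ - x̄₂ = 9.50
SE = √(s₁²/n₁ + s₂²/n₂) = √(5.5²/56 + 8.7²/68) = 1.2858
df = 114.86 → 114 (Welch–Satterthwaite, rounded down)
t* = 2.620

CI: 9.50 ± 2.620 · 1.2858 = 9.50 ± 3.37 = (6.13, 12.87)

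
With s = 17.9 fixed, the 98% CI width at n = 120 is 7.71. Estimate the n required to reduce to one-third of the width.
n ≈ 1080

CI width ∝ 1/√n
To reduce width by factor 3, need √n to grow by 3 → need 3² = 9 times as many samples.

Current: n = 120, width = 7.71
New: n = 1080, width ≈ 2.54

Width reduced by factor of 7.71/2.54 = 3.04.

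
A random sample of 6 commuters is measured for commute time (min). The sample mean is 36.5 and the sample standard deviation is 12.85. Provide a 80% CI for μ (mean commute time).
(28.76, 44.24)

t-interval (σ unknown):
df = n - 1 = 5
t* = 1.476 for 80% confidence

Margin of error = t* · s/√n = 1.476 · 12.85/√6 = 7.74

CI: (28.76, 44.24)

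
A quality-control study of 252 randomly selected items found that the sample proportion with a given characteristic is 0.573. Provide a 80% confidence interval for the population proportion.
(0.533, 0.613)

Proportion CI:
SE = √(p̂(1-p̂)/n) = √(0.573 · 0.427 / 252) = 0.03116

z* = 1.282
Margin = z* · SE = 1.282 · 0.03116 = 0.0399

CI: 0.573 ± 0.0399 = (0.533, 0.613)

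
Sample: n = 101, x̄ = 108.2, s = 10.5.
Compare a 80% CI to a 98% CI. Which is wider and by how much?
98% CI is wider by 2.24

df = 100
80% CI: t* = 1.290, (106.85, 109.55), width = 2 · t* · s/√n = 2.70
98% CI: t* = 2.364, (105.73, 110.67), width = 2 · t* · s/√n = 4.94

The 98% CI is wider by 4.94 - 2.70 = 2.24.
Higher confidence requires a wider interval.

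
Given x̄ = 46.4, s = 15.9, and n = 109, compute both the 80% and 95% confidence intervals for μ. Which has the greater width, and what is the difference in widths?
95% CI is wider by 2.11

df = 108
80% CI: t* = 1.289, (44.44, 48.36), width = 2 · t* · s/√n = 3.93
95% CI: t* = 1.982, (43.38, 49.42), width = 2 · t* · s/√n = 6.04

The 95% CI is wider by 6.04 - 3.93 = 2.11.
Higher confidence requires a wider interval.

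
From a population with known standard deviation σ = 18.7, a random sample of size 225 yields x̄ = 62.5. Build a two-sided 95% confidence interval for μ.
(60.06, 64.94)

z-interval (σ known):
z* = 1.960 for 95% confidence

Margin of error = z* · σ/√n = 1.960 · 18.7/√225 = 2.44

CI: (62.5 - 2.44, 62.5 + 2.44) = (60.06, 64.94)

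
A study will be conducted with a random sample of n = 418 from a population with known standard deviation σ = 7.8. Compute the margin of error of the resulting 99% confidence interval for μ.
Margin of error = 0.98

Margin of error = z* · σ/√n
= 2.576 · 7.8/√418
= 2.576 · 7.8/20.4450
= 0.98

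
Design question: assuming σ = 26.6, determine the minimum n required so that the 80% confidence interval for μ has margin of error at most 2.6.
n ≥ 173

For margin E ≤ 2.6:
n ≥ (z* · σ / E)²
n ≥ (1.282 · 26.6 / 2.6)²
n ≥ 172.03

Minimum n = 173 (rounding up)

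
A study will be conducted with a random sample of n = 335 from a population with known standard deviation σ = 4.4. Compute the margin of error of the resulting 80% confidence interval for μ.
Margin of error = 0.31

Margin of error = z* · σ/√n
= 1.282 · 4.4/√335
= 1.282 · 4.4/18.3030
= 0.31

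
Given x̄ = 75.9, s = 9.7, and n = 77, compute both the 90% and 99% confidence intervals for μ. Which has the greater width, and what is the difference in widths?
99% CI is wider by 2.16

df = 76
90% CI: t* = 1.665, (74.06, 77.74), width = 2 · t* · s/√n = 3.68
99% CI: t* = 2.642, (72.98, 78.82), width = 2 · t* · s/√n = 5.84

The 99% CI is wider by 5.84 - 3.68 = 2.16.
Higher confidence requires a wider interval.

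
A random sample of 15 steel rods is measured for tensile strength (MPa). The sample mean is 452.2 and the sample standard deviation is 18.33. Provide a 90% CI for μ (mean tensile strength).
(443.87, 460.53)

t-interval (σ unknown):
df = n - 1 = 14
t* = 1.761 for 90% confidence

Margin of error = t* · s/√n = 1.761 · 18.33/√15 = 8.33

CI: (443.87, 460.53)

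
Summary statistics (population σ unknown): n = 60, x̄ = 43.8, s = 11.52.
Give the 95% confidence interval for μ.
(40.82, 46.78)

t-interval (σ unknown):
df = n - 1 = 59
t* = 2.001 for 95% confidence

Margin of error = t* · s/√n = 2.001 · 11.52/√60 = 2.98

CI: (40.82, 46.78)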